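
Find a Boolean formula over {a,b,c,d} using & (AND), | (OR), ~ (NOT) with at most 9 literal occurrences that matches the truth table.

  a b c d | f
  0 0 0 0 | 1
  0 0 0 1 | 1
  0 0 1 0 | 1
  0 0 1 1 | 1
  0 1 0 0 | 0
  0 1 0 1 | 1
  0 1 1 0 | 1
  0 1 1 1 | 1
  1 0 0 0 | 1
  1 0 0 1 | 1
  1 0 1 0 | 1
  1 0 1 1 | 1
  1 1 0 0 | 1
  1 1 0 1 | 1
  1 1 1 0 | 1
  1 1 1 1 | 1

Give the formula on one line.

(((c | d) | (a & b)) | (((~a & d) | ~b) | a))

  (c | d) = 0111011101110111
  (a & b) = 0000000000001111
  ((c | d) | (a & b)) = 0111011101111111
  ~a = 1111111100000000
  (~a & d) = 0101010100000000
  ~b = 1111000011110000
  ((~a & d) | ~b) = 1111010111110000
  (((~a & d) | ~b) | a) = 1111010111111111
  (((c | d) | (a & b)) | (((~a & d) | ~b) | a)) = 1111011111111111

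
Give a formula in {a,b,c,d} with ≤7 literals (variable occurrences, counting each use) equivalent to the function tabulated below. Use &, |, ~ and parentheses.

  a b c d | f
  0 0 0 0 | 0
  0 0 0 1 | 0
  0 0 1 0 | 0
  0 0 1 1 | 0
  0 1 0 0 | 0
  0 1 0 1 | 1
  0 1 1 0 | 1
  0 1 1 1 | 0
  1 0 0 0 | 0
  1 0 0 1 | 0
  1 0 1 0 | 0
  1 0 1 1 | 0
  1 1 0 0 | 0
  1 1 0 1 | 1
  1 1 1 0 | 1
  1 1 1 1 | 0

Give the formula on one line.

  ~c = 1100110011001100
  (~c & d) = 0100010001000100
  ((~c & d) | c) = 0111011101110111
  (((~c & d) | c) & b) = 0000011100000111
  ~d = 1010101010101010
  (~d | ~c) = 1110111011101110
  ((((~c & d) | c) & b) & (~d | ~c)) = 0000011000000110

((((~c & d) | c) & b) & (~d | ~c))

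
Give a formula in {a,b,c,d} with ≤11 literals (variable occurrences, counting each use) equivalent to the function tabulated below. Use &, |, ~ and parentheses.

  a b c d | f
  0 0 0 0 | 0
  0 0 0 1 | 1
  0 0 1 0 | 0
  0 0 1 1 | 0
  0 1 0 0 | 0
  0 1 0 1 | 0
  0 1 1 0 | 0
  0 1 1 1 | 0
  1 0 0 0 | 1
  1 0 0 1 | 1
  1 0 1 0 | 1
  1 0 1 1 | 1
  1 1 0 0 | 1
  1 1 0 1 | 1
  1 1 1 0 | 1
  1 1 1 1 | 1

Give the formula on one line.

  ~b = 1111000011110000
  (~b | a) = 1111000011111111
  (c | d) = 0111011101110111
  ((c | d) | ~b) = 1111011111110111
  ((~b | a) & ((c | d) | ~b)) = 1111000011110111
  (d | a) = 0101010111111111
  (((~b | a) & ((c | d) | ~b)) & (d | a)) = 0101000011110111
  ~c = 1100110011001100
  ((((~b | a) & ((c | d) | ~b)) & (d | a)) & ~c) = 0100000011000100
  (((((~b | a) & ((c | d) | ~b)) & (d | a)) & ~c) | a) = 0100000011111111

(((((~b | a) & ((c | d) | ~b)) & (d | a)) & ~c) | a)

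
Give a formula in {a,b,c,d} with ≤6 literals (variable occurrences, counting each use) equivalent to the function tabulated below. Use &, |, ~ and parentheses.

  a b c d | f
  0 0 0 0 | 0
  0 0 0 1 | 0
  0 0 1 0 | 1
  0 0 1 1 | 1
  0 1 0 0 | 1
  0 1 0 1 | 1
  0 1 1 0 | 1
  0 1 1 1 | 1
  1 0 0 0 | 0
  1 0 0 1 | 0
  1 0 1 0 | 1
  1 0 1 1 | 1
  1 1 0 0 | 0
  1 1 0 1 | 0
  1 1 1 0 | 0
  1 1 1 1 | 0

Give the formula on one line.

  (c | b) = 0011111100111111
  ~a = 1111111100000000
  ~b = 1111000011110000
  (~a | ~b) = 1111111111110000
  ((c | b) & (~a | ~b)) = 0011111100110000

((c | b) & (~a | ~b))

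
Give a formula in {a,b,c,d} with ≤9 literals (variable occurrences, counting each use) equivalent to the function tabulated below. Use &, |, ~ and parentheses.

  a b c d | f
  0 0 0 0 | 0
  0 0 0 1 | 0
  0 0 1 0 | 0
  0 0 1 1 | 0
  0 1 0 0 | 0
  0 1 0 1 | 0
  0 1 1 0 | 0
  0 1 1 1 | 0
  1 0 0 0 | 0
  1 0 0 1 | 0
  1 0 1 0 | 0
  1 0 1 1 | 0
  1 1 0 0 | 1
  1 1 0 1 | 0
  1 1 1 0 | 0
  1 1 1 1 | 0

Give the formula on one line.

  ~d = 1010101010101010
  ~b = 1111000011110000
  ~c = 1100110011001100
  (~b | ~c) = 1111110011111100
  (~d & (~b | ~c)) = 1010100010101000
  (b & (~d & (~b | ~c))) = 0000100000001000
  (~c & a) = 0000000011001100
  ((~c & a) & ~d) = 0000000010001000
  ((b & (~d & (~b | ~c))) & ((~c & a) & ~d)) = 0000000000001000

((b & (~d & (~b | ~c))) & ((~c & a) & ~d))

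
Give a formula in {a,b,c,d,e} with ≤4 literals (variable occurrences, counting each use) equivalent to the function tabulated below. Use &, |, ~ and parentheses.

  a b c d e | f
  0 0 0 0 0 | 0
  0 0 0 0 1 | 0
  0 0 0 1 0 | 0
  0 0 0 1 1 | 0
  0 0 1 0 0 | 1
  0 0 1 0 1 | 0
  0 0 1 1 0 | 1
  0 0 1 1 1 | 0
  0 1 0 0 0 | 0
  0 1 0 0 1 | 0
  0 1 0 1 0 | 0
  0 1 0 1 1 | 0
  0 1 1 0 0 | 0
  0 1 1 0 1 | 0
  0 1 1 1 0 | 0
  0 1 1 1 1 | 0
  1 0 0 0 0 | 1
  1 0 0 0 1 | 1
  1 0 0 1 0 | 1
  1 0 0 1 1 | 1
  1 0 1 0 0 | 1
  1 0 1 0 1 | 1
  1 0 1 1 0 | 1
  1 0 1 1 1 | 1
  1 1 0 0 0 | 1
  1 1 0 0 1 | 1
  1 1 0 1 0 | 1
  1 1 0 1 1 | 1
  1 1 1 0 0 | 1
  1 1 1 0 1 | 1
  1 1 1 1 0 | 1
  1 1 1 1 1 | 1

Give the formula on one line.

  ~b = 11111111000000001111111100000000
  ~e = 10101010101010101010101010101010
  (~b & ~e) = 10101010000000001010101000000000
  ((~b & ~e) & c) = 00001010000000000000101000000000
  (((~b & ~e) & c) | a) = 00001010000000001111111111111111

(((~b & ~e) & c) | a)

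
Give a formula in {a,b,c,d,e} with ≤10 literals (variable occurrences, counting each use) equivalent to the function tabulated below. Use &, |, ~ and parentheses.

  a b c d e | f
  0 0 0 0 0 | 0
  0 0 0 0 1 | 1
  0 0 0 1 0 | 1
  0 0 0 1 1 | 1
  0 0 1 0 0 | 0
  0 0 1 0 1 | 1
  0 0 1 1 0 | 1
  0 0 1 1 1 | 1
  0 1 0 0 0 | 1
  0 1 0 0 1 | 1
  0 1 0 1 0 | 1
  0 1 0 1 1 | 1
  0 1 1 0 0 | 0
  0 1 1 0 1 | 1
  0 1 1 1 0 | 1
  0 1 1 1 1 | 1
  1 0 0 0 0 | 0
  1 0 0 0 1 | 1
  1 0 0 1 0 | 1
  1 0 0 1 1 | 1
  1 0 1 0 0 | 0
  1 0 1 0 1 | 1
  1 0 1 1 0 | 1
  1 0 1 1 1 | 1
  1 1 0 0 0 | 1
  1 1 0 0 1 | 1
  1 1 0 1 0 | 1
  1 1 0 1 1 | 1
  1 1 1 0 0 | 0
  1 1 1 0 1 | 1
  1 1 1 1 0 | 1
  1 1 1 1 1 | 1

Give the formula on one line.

((d | (e | ((a & ~e) & d))) | (((~c | ~a) & b) & ~c))

  ~e = 10101010101010101010101010101010
  (a & ~e) = 00000000000000001010101010101010
  ((a & ~e) & d) = 00000000000000000010001000100010
  (e | ((a & ~e) & d)) = 01010101010101010111011101110111
  (d | (e | ((a & ~e) & d))) = 01110111011101110111011101110111
  ~c = 11110000111100001111000011110000
  ~a = 11111111111111110000000000000000
  (~c | ~a) = 11111111111111111111000011110000
  ((~c | ~a) & b) = 00000000111111110000000011110000
  (((~c | ~a) & b) & ~c) = 00000000111100000000000011110000
  ((d | (e | ((a & ~e) & d))) | (((~c | ~a) & b) & ~c)) = 01110111111101110111011111110111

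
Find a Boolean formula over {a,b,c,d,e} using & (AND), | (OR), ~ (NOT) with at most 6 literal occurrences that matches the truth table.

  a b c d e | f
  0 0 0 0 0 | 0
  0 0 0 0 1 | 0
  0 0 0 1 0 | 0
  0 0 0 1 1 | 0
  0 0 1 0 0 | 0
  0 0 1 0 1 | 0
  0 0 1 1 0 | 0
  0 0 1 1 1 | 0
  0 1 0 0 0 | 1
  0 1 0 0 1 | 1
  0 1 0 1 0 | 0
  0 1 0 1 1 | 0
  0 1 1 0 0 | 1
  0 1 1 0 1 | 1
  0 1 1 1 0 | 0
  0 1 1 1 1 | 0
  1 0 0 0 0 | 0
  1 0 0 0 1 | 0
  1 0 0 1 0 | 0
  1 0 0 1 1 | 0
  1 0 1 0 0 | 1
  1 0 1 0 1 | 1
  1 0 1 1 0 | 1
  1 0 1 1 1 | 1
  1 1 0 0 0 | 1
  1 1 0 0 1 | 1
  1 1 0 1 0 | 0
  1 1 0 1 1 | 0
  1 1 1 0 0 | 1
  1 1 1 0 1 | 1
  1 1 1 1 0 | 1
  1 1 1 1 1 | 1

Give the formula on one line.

  (a & c) = 00000000000000000000111100001111
  ~d = 11001100110011001100110011001100
  (b & ~d) = 00000000110011000000000011001100
  ((a & c) | (b & ~d)) = 00000000110011000000111111001111

((a & c) | (b & ~d))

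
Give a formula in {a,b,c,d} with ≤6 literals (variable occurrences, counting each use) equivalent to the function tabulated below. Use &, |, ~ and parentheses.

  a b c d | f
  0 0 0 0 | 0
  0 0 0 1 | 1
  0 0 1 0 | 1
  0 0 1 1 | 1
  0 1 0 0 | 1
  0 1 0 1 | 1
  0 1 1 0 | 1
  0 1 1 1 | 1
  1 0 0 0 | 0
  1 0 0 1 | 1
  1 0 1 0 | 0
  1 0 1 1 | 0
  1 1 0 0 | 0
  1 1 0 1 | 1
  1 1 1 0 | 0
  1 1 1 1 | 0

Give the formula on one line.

((~a & (c | b)) | (d & ~c))

  ~a = 1111111100000000
  (c | b) = 0011111100111111
  (~a & (c | b)) = 0011111100000000
  ~c = 1100110011001100
  (d & ~c) = 0100010001000100
  ((~a & (c | b)) | (d & ~c)) = 0111111101000100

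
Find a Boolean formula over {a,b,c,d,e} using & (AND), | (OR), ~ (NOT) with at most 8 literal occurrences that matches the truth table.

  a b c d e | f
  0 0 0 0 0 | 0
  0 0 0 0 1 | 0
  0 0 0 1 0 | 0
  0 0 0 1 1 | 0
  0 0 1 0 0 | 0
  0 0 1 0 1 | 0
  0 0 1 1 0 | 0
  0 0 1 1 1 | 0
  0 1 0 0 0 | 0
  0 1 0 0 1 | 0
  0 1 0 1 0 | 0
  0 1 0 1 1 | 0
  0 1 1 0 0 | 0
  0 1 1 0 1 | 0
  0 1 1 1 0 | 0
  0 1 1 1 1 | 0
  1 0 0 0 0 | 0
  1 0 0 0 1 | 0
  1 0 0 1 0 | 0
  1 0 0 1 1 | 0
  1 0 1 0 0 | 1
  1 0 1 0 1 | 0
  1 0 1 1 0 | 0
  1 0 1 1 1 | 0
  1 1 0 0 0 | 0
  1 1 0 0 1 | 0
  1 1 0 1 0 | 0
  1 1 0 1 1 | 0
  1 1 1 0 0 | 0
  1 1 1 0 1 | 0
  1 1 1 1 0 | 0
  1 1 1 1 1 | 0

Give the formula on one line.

((~a | (~b & ~e)) & ((a & c) & ~d))

  ~a = 11111111111111110000000000000000
  ~b = 11111111000000001111111100000000
  ~e = 10101010101010101010101010101010
  (~b & ~e) = 10101010000000001010101000000000
  (~a | (~b & ~e)) = 11111111111111111010101000000000
  (a & c) = 00000000000000000000111100001111
  ~d = 11001100110011001100110011001100
  ((a & c) & ~d) = 00000000000000000000110000001100
  ((~a | (~b & ~e)) & ((a & c) & ~d)) = 00000000000000000000100000000000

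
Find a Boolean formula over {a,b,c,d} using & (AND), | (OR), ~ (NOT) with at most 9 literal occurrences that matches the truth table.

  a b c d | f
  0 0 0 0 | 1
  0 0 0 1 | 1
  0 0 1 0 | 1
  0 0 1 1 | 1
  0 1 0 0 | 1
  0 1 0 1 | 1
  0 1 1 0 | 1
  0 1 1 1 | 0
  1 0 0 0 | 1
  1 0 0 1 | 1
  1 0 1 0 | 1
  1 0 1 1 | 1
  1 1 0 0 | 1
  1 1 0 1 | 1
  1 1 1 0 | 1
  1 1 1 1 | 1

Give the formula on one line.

  ~d = 1010101010101010
  ~c = 1100110011001100
  (~d | ~c) = 1110111011101110
  (b | d) = 0101111101011111
  ~a = 1111111100000000
  (~a | d) = 1111111101010101
  ((b | d) | (~a | d)) = 1111111101011111
  ~b = 1111000011110000
  (~b | a) = 1111000011111111
  ((~b | a) | ~d) = 1111101011111111
  (((b | d) | (~a | d)) & ((~b | a) | ~d)) = 1111101001011111
  ((~d | ~c) | (((b | d) | (~a | d)) & ((~b | a) | ~d))) = 1111111011111111

((~d | ~c) | (((b | d) | (~a | d)) & ((~b | a) | ~d)))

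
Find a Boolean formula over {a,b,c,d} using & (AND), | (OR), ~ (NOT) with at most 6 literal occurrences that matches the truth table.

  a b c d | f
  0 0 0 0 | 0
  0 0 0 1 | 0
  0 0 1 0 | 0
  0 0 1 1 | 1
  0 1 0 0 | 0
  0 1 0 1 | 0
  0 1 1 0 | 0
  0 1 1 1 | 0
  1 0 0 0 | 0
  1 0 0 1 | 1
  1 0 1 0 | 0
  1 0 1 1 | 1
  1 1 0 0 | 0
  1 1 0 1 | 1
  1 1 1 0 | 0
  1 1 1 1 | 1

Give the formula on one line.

((a | ((~d | c) & ~b)) & d)

  ~d = 1010101010101010
  (~d | c) = 1011101110111011
  ~b = 1111000011110000
  ((~d | c) & ~b) = 1011000010110000
  (a | ((~d | c) & ~b)) = 1011000011111111
  ((a | ((~d | c) & ~b)) & d) = 0001000001010101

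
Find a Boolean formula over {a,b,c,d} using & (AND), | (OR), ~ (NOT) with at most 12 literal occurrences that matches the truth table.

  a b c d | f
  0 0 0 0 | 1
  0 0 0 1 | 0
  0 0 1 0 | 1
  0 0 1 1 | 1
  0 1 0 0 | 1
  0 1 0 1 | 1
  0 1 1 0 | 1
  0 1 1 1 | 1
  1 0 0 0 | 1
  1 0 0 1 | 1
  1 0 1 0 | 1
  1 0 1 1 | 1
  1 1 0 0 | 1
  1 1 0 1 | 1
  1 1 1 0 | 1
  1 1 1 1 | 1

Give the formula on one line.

  ~d = 1010101010101010
  ~c = 1100110011001100
  (~c | a) = 1100110011111111
  ((~c | a) & b) = 0000110000001111
  (((~c | a) & b) | ~c) = 1100110011001111
  (~d & (((~c | a) & b) | ~c)) = 1000100010001010
  (c | a) = 0011001111111111
  ((~d & (((~c | a) & b) | ~c)) | (c | a)) = 1011101111111111
  (~c & b) = 0000110000001100
  (((~d & (((~c | a) & b) | ~c)) | (c | a)) | (~c & b)) = 1011111111111111

(((~d & (((~c | a) & b) | ~c)) | (c | a)) | (~c & b))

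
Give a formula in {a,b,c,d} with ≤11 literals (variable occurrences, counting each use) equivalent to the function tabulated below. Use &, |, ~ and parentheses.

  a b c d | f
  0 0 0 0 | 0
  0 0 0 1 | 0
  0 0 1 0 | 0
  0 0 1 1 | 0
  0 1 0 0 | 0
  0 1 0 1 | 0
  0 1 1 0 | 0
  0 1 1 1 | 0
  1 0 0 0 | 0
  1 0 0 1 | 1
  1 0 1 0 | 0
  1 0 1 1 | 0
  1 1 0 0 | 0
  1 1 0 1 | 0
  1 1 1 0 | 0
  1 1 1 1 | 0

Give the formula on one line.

  (a & d) = 0000000001010101
  ~b = 1111000011110000
  ((a & d) & ~b) = 0000000001010000
  ~c = 1100110011001100
  (~c | d) = 1101110111011101
  ((~c | d) & ~b) = 1101000011010000
  (d & ((~c | d) & ~b)) = 0101000001010000
  (~c & (d & ((~c | d) & ~b))) = 0100000001000000
  (((a & d) & ~b) & (~c & (d & ((~c | d) & ~b)))) = 0000000001000000

(((a & d) & ~b) & (~c & (d & ((~c | d) & ~b))))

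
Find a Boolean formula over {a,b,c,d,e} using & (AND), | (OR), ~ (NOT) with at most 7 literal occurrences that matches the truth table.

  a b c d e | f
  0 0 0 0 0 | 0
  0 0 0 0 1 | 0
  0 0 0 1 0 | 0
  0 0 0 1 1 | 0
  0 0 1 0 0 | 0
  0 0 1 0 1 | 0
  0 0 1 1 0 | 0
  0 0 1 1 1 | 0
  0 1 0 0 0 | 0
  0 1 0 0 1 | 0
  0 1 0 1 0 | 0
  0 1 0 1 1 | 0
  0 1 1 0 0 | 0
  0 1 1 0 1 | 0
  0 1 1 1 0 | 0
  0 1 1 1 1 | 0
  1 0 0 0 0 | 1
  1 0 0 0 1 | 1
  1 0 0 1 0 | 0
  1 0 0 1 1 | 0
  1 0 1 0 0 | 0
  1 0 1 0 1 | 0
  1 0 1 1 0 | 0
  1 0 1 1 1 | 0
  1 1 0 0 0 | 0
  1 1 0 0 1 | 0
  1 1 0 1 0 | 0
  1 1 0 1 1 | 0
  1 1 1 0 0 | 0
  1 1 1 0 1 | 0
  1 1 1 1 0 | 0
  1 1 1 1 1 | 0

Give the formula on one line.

  ~d = 11001100110011001100110011001100
  ~c = 11110000111100001111000011110000
  (~d & ~c) = 11000000110000001100000011000000
  ~b = 11111111000000001111111100000000
  (a | b) = 00000000111111111111111111111111
  (~b & (a | b)) = 00000000000000001111111100000000
  ((~d & ~c) & (~b & (a | b))) = 00000000000000001100000000000000

((~d & ~c) & (~b & (a | b)))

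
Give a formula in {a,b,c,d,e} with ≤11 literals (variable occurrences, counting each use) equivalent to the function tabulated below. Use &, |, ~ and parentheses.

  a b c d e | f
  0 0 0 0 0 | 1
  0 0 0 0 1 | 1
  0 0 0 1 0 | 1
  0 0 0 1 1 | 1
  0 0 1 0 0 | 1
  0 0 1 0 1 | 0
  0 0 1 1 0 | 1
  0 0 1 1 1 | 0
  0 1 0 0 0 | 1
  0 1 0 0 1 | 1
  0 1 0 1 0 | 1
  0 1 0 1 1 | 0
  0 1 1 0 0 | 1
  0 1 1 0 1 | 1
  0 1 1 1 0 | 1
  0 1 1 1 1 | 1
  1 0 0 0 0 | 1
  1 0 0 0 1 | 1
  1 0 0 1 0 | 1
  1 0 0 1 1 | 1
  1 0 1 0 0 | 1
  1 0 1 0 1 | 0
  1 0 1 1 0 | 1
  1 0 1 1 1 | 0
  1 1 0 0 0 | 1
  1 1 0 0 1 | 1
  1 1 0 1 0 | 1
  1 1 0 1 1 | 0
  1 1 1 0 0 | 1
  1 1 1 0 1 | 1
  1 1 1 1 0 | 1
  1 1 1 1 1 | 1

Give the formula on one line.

  (b & c) = 00000000000011110000000000001111
  ~e = 10101010101010101010101010101010
  ((b & c) | ~e) = 10101010101011111010101010101111
  ~c = 11110000111100001111000011110000
  (~c | d) = 11110011111100111111001111110011
  ~d = 11001100110011001100110011001100
  (~d & e) = 01000100010001000100010001000100
  ((~c | d) & (~d & e)) = 01000000010000000100000001000000
  (((b & c) | ~e) | ((~c | d) & (~d & e))) = 11101010111011111110101011101111
  ~b = 11111111000000001111111100000000
  (~c & ~b) = 11110000000000001111000000000000
  ((((b & c) | ~e) | ((~c | d) & (~d & e))) | (~c & ~b)) = 11111010111011111111101011101111

((((b & c) | ~e) | ((~c | d) & (~d & e))) | (~c & ~b))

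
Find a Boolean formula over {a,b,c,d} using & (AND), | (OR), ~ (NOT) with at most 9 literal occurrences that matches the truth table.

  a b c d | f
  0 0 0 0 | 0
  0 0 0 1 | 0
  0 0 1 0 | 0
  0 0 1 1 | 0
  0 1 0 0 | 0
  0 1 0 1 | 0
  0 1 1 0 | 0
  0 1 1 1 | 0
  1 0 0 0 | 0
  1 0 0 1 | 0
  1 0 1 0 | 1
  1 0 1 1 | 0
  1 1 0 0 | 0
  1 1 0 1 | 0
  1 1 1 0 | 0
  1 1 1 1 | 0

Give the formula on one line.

  ~d = 1010101010101010
  (a & c) = 0000000000110011
  ((a & c) | d) = 0101010101110111
  (~d & ((a & c) | d)) = 0000000000100010
  ~b = 1111000011110000
  (a & ~b) = 0000000011110000
  ((a & ~b) | d) = 0101010111110101
  ((~d & ((a & c) | d)) & ((a & ~b) | d)) = 0000000000100000

((~d & ((a & c) | d)) & ((a & ~b) | d))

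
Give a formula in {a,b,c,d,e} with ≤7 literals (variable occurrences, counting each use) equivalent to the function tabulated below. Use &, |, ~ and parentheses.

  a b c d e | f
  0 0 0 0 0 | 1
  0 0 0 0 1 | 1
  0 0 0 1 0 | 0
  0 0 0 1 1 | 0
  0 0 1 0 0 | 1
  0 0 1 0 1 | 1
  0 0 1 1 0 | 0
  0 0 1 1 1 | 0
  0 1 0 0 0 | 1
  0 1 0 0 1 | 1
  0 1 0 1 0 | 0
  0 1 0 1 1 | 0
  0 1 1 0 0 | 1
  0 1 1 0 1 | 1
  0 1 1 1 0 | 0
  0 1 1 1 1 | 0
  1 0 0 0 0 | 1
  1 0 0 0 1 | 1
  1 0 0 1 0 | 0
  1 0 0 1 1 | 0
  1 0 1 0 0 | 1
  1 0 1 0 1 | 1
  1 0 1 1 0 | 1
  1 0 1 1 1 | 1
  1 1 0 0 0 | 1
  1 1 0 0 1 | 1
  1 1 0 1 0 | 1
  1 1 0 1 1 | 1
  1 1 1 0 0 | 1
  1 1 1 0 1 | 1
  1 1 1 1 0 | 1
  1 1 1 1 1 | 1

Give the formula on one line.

  ~d = 11001100110011001100110011001100
  (a | ~d) = 11001100110011001111111111111111
  (b | c) = 00001111111111110000111111111111
  ((a | ~d) & (b | c)) = 00001100110011000000111111111111
  (((a | ~d) & (b | c)) | ~d) = 11001100110011001100111111111111

(((a | ~d) & (b | c)) | ~d)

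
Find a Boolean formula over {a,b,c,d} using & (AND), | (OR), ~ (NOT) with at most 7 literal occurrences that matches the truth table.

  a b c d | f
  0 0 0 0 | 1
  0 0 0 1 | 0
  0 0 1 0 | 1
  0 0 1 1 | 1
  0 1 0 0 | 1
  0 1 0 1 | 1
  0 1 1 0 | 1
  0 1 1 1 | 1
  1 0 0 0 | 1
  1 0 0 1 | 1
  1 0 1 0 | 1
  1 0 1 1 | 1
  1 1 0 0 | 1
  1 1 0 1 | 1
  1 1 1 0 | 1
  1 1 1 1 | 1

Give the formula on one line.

(((a | c) | b) | (~a & ~d))

  (a | c) = 0011001111111111
  ((a | c) | b) = 0011111111111111
  ~a = 1111111100000000
  ~d = 1010101010101010
  (~a & ~d) = 1010101000000000
  (((a | c) | b) | (~a & ~d)) = 1011111111111111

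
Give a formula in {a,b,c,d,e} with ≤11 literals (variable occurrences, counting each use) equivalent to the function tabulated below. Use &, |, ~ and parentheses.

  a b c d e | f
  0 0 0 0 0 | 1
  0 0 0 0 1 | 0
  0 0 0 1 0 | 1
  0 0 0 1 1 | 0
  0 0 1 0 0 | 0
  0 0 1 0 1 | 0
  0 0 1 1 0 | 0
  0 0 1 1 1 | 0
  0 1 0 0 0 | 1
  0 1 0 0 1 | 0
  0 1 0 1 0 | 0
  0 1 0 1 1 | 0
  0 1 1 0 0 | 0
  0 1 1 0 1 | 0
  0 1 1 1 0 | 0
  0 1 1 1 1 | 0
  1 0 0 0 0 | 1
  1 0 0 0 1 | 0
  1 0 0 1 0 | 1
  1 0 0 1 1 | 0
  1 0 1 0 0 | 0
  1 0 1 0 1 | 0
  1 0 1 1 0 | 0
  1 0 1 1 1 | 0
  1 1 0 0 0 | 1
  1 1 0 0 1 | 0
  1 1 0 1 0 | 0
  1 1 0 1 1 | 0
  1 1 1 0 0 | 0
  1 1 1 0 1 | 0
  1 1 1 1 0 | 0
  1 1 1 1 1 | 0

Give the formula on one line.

  ~b = 11111111000000001111111100000000
  (~b | e) = 11111111010101011111111101010101
  ((~b | e) | c) = 11111111010111111111111101011111
  ~d = 11001100110011001100110011001100
  (((~b | e) | c) | ~d) = 11111111110111111111111111011111
  ~c = 11110000111100001111000011110000
  ~e = 10101010101010101010101010101010
  (~e | a) = 10101010101010101111111111111111
  (~c & (~e | a)) = 10100000101000001111000011110000
  ((~c & (~e | a)) & ~e) = 10100000101000001010000010100000
  ((((~b | e) | c) | ~d) & ((~c & (~e | a)) & ~e)) = 10100000100000001010000010000000

((((~b | e) | c) | ~d) & ((~c & (~e | a)) & ~e))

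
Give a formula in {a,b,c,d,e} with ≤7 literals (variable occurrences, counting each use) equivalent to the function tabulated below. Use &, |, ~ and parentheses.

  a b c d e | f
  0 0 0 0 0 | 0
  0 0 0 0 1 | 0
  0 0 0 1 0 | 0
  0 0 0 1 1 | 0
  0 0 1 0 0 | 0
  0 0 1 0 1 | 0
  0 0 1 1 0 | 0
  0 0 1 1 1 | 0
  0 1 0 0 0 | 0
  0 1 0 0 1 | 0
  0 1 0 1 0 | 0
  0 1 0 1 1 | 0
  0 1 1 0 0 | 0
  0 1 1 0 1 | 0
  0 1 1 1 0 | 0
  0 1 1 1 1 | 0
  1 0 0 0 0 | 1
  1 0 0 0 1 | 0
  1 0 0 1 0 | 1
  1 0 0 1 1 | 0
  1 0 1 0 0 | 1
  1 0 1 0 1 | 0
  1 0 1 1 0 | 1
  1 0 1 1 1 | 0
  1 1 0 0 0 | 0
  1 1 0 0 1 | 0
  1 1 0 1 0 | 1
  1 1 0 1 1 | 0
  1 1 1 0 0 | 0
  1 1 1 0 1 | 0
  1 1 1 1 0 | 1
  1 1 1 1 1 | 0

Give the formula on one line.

  ~e = 10101010101010101010101010101010
  ~a = 11111111111111110000000000000000
  (~e | ~a) = 11111111111111111010101010101010
  (d & (~e | ~a)) = 00110011001100110010001000100010
  ~b = 11111111000000001111111100000000
  ((d & (~e | ~a)) | ~b) = 11111111001100111111111100100010
  (~e & a) = 00000000000000001010101010101010
  (((d & (~e | ~a)) | ~b) & (~e & a)) = 00000000000000001010101000100010

(((d & (~e | ~a)) | ~b) & (~e & a))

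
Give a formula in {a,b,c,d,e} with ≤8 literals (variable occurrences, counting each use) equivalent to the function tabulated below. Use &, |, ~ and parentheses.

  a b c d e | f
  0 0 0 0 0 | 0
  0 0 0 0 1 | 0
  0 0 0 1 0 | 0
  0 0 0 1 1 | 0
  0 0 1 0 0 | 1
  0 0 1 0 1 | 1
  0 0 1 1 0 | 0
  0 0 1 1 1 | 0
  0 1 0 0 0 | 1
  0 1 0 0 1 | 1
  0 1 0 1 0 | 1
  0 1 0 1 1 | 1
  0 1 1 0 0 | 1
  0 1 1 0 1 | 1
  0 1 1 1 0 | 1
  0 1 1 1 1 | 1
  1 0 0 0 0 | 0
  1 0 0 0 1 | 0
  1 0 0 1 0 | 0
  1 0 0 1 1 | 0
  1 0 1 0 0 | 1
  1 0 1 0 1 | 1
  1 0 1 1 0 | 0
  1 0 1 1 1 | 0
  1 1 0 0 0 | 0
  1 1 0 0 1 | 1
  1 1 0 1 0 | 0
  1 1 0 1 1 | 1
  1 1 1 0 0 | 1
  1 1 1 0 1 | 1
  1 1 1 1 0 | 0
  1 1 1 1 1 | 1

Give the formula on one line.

(((~a | e) & b) | (~d & c))

  ~a = 11111111111111110000000000000000
  (~a | e) = 11111111111111110101010101010101
  ((~a | e) & b) = 00000000111111110000000001010101
  ~d = 11001100110011001100110011001100
  (~d & c) = 00001100000011000000110000001100
  (((~a | e) & b) | (~d & c)) = 00001100111111110000110001011101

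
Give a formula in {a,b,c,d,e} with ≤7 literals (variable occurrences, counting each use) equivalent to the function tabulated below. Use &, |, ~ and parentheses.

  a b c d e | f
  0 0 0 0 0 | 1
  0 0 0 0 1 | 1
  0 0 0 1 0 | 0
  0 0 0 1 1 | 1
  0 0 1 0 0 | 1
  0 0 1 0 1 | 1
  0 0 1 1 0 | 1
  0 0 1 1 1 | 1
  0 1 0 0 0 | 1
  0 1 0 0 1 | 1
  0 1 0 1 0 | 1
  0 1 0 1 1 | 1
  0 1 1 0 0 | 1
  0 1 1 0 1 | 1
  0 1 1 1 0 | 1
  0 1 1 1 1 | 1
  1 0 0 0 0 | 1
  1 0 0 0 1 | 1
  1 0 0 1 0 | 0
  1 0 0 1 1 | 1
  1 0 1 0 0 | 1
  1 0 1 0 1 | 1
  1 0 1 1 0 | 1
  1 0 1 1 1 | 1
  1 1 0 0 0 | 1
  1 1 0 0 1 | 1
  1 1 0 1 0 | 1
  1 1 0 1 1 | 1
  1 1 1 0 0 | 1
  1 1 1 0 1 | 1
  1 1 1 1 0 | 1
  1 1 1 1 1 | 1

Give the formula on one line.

  (b | e) = 01010101111111110101010111111111
  ~d = 11001100110011001100110011001100
  ~b = 11111111000000001111111100000000
  (~b | a) = 11111111000000001111111111111111
  (~d & (~b | a)) = 11001100000000001100110011001100
  ((b | e) | (~d & (~b | a))) = 11011101111111111101110111111111
  (((b | e) | (~d & (~b | a))) | c) = 11011111111111111101111111111111

(((b | e) | (~d & (~b | a))) | c)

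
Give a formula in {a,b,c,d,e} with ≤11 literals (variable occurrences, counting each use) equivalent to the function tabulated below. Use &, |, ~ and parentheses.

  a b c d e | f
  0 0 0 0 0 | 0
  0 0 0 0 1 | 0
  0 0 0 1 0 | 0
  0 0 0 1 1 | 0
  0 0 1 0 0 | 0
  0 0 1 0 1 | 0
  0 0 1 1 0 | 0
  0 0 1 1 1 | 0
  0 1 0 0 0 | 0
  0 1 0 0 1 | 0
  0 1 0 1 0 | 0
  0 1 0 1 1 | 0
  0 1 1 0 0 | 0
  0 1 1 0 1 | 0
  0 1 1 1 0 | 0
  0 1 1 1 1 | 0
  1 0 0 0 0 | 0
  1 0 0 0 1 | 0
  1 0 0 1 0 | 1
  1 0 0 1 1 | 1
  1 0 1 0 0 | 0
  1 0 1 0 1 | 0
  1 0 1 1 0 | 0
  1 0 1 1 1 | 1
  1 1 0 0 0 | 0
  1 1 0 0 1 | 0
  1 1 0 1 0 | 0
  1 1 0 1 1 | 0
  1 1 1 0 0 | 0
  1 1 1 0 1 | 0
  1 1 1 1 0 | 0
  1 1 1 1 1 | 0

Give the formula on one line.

((a & (((e | ~a) | b) | (d & ~c))) & ((~b | ~a) & d))

  ~a = 11111111111111110000000000000000
  (e | ~a) = 11111111111111110101010101010101
  ((e | ~a) | b) = 11111111111111110101010111111111
  ~c = 11110000111100001111000011110000
  (d & ~c) = 00110000001100000011000000110000
  (((e | ~a) | b) | (d & ~c)) = 11111111111111110111010111111111
  (a & (((e | ~a) | b) | (d & ~c))) = 00000000000000000111010111111111
  ~b = 11111111000000001111111100000000
  (~b | ~a) = 11111111111111111111111100000000
  ((~b | ~a) & d) = 00110011001100110011001100000000
  ((a & (((e | ~a) | b) | (d & ~c))) & ((~b | ~a) & d)) = 00000000000000000011000100000000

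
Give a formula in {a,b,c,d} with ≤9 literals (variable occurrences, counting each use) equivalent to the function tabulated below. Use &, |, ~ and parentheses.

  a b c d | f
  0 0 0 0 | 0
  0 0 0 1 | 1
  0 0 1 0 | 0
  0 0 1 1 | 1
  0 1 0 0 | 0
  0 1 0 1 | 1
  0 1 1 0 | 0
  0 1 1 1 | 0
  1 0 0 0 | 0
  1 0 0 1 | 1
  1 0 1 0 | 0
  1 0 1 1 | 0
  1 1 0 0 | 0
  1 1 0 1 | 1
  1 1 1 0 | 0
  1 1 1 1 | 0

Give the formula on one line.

((~c | ~a) & ((d | (b & c)) & (~c | (~b & c))))

  ~c = 1100110011001100
  ~a = 1111111100000000
  (~c | ~a) = 1111111111001100
  (b & c) = 0000001100000011
  (d | (b & c)) = 0101011101010111
  ~b = 1111000011110000
  (~b & c) = 0011000000110000
  (~c | (~b & c)) = 1111110011111100
  ((d | (b & c)) & (~c | (~b & c))) = 0101010001010100
  ((~c | ~a) & ((d | (b & c)) & (~c | (~b & c)))) = 0101010001000100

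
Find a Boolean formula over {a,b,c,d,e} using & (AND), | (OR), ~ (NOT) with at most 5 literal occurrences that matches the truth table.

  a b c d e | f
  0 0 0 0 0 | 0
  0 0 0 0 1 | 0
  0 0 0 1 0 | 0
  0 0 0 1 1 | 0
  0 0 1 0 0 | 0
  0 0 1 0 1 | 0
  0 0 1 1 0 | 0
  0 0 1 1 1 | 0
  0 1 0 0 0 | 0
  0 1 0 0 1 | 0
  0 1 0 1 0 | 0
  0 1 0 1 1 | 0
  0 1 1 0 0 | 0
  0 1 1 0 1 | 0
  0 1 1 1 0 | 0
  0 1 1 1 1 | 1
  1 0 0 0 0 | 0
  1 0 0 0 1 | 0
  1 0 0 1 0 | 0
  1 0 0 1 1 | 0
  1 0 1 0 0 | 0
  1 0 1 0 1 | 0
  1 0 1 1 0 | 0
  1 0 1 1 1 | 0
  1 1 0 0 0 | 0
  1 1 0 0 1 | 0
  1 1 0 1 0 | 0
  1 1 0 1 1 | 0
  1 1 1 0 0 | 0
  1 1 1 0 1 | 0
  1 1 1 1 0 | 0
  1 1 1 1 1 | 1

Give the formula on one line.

((d & c) & (b & e))

  (d & c) = 00000011000000110000001100000011
  (b & e) = 00000000010101010000000001010101
  ((d & c) & (b & e)) = 00000000000000010000000000000001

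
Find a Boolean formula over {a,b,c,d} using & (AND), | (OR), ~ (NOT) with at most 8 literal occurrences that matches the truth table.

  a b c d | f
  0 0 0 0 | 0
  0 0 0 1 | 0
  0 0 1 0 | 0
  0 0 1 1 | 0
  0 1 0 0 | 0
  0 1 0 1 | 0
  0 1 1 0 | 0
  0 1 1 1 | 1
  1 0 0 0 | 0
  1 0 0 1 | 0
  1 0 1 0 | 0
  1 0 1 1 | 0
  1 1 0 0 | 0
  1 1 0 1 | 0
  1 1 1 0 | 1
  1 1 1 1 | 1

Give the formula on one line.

(((c & a) | (((~d & ~b) | c) & d)) & b)

  (c & a) = 0000000000110011
  ~d = 1010101010101010
  ~b = 1111000011110000
  (~d & ~b) = 1010000010100000
  ((~d & ~b) | c) = 1011001110110011
  (((~d & ~b) | c) & d) = 0001000100010001
  ((c & a) | (((~d & ~b) | c) & d)) = 0001000100110011
  (((c & a) | (((~d & ~b) | c) & d)) & b) = 0000000100000011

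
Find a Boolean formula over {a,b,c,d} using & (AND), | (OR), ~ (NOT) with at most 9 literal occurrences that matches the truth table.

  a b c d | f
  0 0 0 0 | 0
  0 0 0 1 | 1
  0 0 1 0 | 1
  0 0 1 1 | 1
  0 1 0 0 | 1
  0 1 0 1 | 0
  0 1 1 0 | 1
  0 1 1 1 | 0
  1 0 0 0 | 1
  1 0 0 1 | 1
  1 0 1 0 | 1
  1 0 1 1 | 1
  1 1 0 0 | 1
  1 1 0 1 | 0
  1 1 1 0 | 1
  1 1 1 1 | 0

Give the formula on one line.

  ~d = 1010101010101010
  (b | c) = 0011111100111111
  (a | (b | c)) = 0011111111111111
  (~d & (a | (b | c))) = 0010101010101010
  ~b = 1111000011110000
  (d & ~b) = 0101000001010000
  ((~d & (a | (b | c))) | (d & ~b)) = 0111101011111010

((~d & (a | (b | c))) | (d & ~b))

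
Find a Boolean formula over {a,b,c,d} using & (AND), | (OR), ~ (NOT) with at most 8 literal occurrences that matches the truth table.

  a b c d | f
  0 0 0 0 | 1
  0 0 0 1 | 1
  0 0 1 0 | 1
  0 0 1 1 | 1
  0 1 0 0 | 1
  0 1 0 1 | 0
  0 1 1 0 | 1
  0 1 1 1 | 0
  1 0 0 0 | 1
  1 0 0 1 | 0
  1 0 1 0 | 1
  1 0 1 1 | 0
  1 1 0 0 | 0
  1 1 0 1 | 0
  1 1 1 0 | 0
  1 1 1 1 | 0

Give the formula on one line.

  ~b = 1111000011110000
  (~b & a) = 0000000011110000
  ~d = 1010101010101010
  ((~b & a) & ~d) = 0000000010100000
  ~a = 1111111100000000
  (~a | d) = 1111111101010101
  ((~a | d) & ~d) = 1010101000000000
  (~a & ~b) = 1111000000000000
  (((~a | d) & ~d) | (~a & ~b)) = 1111101000000000
  (((~b & a) & ~d) | (((~a | d) & ~d) | (~a & ~b))) = 1111101010100000

(((~b & a) & ~d) | (((~a | d) & ~d) | (~a & ~b)))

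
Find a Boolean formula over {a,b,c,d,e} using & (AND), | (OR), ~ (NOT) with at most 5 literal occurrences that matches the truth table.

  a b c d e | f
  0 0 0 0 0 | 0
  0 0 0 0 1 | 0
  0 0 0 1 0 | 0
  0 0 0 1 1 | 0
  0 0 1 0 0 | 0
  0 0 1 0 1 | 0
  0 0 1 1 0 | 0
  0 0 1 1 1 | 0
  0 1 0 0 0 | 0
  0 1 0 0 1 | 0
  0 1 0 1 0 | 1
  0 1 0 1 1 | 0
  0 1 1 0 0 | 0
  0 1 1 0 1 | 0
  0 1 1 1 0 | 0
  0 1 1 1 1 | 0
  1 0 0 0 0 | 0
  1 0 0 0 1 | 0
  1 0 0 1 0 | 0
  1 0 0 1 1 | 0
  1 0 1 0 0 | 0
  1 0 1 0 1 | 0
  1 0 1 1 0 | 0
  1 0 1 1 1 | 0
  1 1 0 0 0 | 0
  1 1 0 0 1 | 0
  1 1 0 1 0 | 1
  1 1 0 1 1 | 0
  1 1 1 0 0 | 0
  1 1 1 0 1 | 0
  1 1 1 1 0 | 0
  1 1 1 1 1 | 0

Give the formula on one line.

(~c & ((d & b) & ~e))

  ~c = 11110000111100001111000011110000
  (d & b) = 00000000001100110000000000110011
  ~e = 10101010101010101010101010101010
  ((d & b) & ~e) = 00000000001000100000000000100010
  (~c & ((d & b) & ~e)) = 00000000001000000000000000100000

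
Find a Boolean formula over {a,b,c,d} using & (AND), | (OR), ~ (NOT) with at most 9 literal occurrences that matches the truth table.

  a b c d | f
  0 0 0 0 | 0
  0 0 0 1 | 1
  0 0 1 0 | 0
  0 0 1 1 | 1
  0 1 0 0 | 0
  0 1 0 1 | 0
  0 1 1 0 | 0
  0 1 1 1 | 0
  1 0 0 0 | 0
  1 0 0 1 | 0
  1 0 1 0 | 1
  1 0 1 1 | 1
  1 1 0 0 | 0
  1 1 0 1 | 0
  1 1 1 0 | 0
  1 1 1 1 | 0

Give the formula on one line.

((~b & (~a | c)) & ((c & b) | (a | d)))

  ~b = 1111000011110000
  ~a = 1111111100000000
  (~a | c) = 1111111100110011
  (~b & (~a | c)) = 1111000000110000
  (c & b) = 0000001100000011
  (a | d) = 0101010111111111
  ((c & b) | (a | d)) = 0101011111111111
  ((~b & (~a | c)) & ((c & b) | (a | d))) = 0101000000110000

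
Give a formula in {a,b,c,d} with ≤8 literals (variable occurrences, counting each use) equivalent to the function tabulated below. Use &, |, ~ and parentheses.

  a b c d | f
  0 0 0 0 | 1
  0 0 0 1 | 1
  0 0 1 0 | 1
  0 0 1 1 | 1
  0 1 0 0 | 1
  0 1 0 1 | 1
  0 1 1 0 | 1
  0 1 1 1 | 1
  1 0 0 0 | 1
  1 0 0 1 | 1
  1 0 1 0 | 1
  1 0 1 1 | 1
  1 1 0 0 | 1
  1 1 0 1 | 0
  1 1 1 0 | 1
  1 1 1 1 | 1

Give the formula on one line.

  ~b = 1111000011110000
  ~d = 1010101010101010
  (~b | ~d) = 1111101011111010
  (c | b) = 0011111100111111
  ((~b | ~d) & (c | b)) = 0011101000111010
  ~a = 1111111100000000
  (c | ~a) = 1111111100110011
  (((~b | ~d) & (c | b)) | (c | ~a)) = 1111111100111011
  ~c = 1100110011001100
  (~c & ~b) = 1100000011000000
  ((((~b | ~d) & (c | b)) | (c | ~a)) | (~c & ~b)) = 1111111111111011

((((~b | ~d) & (c | b)) | (c | ~a)) | (~c & ~b))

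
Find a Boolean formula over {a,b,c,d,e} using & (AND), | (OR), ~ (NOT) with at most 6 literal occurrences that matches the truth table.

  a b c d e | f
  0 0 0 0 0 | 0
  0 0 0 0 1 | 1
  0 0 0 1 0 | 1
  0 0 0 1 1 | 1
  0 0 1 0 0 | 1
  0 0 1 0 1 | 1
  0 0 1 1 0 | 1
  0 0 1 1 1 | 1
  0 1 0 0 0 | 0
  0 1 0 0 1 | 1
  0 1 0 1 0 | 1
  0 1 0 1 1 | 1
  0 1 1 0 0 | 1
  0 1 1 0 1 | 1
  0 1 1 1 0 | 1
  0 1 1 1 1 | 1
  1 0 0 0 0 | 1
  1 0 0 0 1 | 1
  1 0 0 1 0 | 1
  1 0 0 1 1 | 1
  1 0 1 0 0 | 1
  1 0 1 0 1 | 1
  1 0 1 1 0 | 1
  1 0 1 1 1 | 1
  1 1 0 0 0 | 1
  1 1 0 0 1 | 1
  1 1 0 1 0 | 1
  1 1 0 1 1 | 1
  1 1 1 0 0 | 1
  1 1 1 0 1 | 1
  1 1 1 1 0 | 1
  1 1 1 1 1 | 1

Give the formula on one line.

  (e | a) = 01010101010101011111111111111111
  (d | (e | a)) = 01110111011101111111111111111111
  (c | (d | (e | a))) = 01111111011111111111111111111111

(c | (d | (e | a)))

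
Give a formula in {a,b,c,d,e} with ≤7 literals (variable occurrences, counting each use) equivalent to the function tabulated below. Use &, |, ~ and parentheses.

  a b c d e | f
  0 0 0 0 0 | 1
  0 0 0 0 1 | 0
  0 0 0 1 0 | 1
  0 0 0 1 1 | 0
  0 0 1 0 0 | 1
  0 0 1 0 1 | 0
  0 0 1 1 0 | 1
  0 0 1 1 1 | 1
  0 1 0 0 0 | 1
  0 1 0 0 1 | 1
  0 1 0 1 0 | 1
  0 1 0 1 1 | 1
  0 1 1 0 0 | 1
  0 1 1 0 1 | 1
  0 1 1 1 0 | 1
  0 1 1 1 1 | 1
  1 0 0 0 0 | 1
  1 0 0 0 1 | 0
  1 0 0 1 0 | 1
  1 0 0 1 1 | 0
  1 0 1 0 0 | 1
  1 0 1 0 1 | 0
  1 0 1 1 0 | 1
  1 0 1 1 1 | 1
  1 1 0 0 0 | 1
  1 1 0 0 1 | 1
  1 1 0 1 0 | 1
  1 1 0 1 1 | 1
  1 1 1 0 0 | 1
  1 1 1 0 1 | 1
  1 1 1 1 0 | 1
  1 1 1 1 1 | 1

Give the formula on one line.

((b | ~e) | ((~b & c) & ((b & ~c) | d)))

  ~e = 10101010101010101010101010101010
  (b | ~e) = 10101010111111111010101011111111
  ~b = 11111111000000001111111100000000
  (~b & c) = 00001111000000000000111100000000
  ~c = 11110000111100001111000011110000
  (b & ~c) = 00000000111100000000000011110000
  ((b & ~c) | d) = 00110011111100110011001111110011
  ((~b & c) & ((b & ~c) | d)) = 00000011000000000000001100000000
  ((b | ~e) | ((~b & c) & ((b & ~c) | d))) = 10101011111111111010101111111111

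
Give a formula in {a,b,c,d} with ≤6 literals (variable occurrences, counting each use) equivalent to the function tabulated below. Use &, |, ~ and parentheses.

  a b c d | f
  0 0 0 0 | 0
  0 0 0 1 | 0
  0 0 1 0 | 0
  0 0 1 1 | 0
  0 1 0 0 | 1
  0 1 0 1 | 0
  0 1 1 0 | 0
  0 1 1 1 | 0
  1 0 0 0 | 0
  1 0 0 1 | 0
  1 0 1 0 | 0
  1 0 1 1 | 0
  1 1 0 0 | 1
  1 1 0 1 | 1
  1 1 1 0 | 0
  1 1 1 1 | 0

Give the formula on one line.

((~d | a) & (~c & b))

  ~d = 1010101010101010
  (~d | a) = 1010101011111111
  ~c = 1100110011001100
  (~c & b) = 0000110000001100
  ((~d | a) & (~c & b)) = 0000100000001100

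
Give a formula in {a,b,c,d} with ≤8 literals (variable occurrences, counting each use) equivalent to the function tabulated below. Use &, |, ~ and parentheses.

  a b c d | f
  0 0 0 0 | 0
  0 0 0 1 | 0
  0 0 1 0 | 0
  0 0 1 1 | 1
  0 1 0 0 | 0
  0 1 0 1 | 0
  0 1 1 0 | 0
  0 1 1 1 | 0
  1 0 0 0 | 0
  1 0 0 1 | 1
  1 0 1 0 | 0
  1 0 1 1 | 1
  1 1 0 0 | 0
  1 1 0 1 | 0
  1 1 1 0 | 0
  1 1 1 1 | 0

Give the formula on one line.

  (b | a) = 0000111111111111
  ((b | a) | c) = 0011111111111111
  ~b = 1111000011110000
  (((b | a) | c) & ~b) = 0011000011110000
  (d & (((b | a) | c) & ~b)) = 0001000001010000

(d & (((b | a) | c) & ~b))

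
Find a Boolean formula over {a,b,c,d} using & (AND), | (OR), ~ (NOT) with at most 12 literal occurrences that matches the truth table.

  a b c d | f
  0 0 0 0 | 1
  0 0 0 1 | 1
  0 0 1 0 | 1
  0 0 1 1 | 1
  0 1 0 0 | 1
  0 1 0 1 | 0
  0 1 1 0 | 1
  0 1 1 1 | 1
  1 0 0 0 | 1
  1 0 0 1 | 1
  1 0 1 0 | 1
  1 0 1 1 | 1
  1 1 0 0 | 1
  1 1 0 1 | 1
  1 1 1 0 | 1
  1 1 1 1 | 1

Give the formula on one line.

  (b & a) = 0000000000001111
  ~d = 1010101010101010
  (~d & b) = 0000101000001010
  ((b & a) | (~d & b)) = 0000101000001111
  ~b = 1111000011110000
  (~b | c) = 1111001111110011
  (~d | (~b | c)) = 1111101111111011
  ~a = 1111111100000000
  (~a | ~b) = 1111111111110000
  ((~d | (~b | c)) & (~a | ~b)) = 1111101111110000
  (((b & a) | (~d & b)) | ((~d | (~b | c)) & (~a | ~b))) = 1111101111111111

(((b & a) | (~d & b)) | ((~d | (~b | c)) & (~a | ~b)))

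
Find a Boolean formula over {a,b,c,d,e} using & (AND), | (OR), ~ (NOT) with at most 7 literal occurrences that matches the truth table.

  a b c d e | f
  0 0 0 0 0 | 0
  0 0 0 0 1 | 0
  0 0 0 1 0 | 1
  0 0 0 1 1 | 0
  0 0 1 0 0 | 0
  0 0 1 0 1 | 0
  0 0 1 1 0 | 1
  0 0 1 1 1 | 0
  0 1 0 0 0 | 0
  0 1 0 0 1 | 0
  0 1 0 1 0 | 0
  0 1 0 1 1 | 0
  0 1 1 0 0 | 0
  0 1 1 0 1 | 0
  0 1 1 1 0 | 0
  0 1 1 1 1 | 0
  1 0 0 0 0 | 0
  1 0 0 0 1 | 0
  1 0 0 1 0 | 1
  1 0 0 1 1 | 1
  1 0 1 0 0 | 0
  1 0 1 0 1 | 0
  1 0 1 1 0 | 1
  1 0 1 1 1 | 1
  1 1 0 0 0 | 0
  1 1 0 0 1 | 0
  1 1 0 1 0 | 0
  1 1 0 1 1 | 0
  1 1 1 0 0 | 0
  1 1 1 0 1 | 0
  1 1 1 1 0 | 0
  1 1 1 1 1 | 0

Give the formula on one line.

  (a & d) = 00000000000000000011001100110011
  ((a & d) | b) = 00000000111111110011001111111111
  ~b = 11111111000000001111111100000000
  (d & ~b) = 00110011000000000011001100000000
  ~e = 10101010101010101010101010101010
  ((d & ~b) & ~e) = 00100010000000000010001000000000
  (((a & d) | b) | ((d & ~b) & ~e)) = 00100010111111110011001111111111
  ((((a & d) | b) | ((d & ~b) & ~e)) & ~b) = 00100010000000000011001100000000

((((a & d) | b) | ((d & ~b) & ~e)) & ~b)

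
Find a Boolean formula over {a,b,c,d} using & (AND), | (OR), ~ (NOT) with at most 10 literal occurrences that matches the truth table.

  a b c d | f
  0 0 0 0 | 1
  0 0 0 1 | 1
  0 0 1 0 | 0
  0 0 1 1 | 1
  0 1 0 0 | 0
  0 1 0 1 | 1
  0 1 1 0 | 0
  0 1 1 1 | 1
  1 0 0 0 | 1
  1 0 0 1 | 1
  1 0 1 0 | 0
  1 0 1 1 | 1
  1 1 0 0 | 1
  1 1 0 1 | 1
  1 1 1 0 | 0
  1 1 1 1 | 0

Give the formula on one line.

((d & (~b | ~a)) | (((b | ~d) & ~c) & (a | (~c & ~b))))

  ~b = 1111000011110000
  ~a = 1111111100000000
  (~b | ~a) = 1111111111110000
  (d & (~b | ~a)) = 0101010101010000
  ~d = 1010101010101010
  (b | ~d) = 1010111110101111
  ~c = 1100110011001100
  ((b | ~d) & ~c) = 1000110010001100
  (~c & ~b) = 1100000011000000
  (a | (~c & ~b)) = 1100000011111111
  (((b | ~d) & ~c) & (a | (~c & ~b))) = 1000000010001100
  ((d & (~b | ~a)) | (((b | ~d) & ~c) & (a | (~c & ~b)))) = 1101010111011100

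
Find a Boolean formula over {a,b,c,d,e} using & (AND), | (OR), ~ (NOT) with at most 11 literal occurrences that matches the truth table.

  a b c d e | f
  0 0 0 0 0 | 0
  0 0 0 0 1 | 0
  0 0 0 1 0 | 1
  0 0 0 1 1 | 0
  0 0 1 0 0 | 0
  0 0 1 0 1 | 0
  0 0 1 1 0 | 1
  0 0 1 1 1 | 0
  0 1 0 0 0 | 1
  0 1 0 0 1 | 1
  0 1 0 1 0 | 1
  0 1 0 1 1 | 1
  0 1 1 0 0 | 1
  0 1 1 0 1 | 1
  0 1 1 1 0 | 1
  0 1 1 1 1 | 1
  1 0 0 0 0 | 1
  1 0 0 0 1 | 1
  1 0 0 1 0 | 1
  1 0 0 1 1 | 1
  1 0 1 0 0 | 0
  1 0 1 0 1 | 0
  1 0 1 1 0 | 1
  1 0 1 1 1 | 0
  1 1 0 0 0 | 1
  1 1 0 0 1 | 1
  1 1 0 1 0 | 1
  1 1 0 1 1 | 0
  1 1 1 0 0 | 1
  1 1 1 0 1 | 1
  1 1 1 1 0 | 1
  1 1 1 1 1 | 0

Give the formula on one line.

  ~e = 10101010101010101010101010101010
  (~e & d) = 00100010001000100010001000100010
  ~a = 11111111111111110000000000000000
  ~d = 11001100110011001100110011001100
  (~a | ~d) = 11111111111111111100110011001100
  (b & (~a | ~d)) = 00000000111111110000000011001100
  ((~e & d) | (b & (~a | ~d))) = 00100010111111110010001011101110
  ~c = 11110000111100001111000011110000
  ~b = 11111111000000001111111100000000
  (~c & ~b) = 11110000000000001111000000000000
  ((~c & ~b) & a) = 00000000000000001111000000000000
  (((~e & d) | (b & (~a | ~d))) | ((~c & ~b) & a)) = 00100010111111111111001011101110

(((~e & d) | (b & (~a | ~d))) | ((~c & ~b) & a))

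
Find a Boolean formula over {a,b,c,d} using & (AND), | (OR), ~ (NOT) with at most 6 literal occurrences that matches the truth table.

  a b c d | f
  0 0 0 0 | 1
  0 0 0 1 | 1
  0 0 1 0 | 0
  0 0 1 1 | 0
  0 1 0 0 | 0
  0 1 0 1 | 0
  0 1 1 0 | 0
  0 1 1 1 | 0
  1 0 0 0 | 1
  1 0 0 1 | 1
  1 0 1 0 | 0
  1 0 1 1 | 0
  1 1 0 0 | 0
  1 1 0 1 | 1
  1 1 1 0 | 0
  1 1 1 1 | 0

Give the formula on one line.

  ~b = 1111000011110000
  (c | ~b) = 1111001111110011
  (d & a) = 0000000001010101
  ((c | ~b) | (d & a)) = 1111001111110111
  ~c = 1100110011001100
  (((c | ~b) | (d & a)) & ~c) = 1100000011000100

(((c | ~b) | (d & a)) & ~c)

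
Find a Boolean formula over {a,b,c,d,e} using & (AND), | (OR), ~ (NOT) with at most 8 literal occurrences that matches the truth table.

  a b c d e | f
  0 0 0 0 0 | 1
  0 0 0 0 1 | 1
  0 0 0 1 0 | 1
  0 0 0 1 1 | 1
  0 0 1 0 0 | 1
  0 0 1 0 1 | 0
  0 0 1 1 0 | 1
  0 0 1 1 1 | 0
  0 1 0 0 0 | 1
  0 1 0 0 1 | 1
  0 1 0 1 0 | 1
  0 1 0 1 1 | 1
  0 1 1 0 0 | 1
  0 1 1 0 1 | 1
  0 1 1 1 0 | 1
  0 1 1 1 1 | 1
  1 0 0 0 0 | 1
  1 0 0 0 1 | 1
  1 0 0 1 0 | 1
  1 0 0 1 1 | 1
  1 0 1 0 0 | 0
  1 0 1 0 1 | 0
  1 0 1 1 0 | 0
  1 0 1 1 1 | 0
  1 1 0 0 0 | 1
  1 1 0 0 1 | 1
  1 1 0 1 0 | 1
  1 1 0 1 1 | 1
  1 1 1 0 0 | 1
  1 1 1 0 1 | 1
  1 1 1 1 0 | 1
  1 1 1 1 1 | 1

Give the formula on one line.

((b | ~c) | (((~a & c) & ~e) & (e | ~b)))

  ~c = 11110000111100001111000011110000
  (b | ~c) = 11110000111111111111000011111111
  ~a = 11111111111111110000000000000000
  (~a & c) = 00001111000011110000000000000000
  ~e = 10101010101010101010101010101010
  ((~a & c) & ~e) = 00001010000010100000000000000000
  ~b = 11111111000000001111111100000000
  (e | ~b) = 11111111010101011111111101010101
  (((~a & c) & ~e) & (e | ~b)) = 00001010000000000000000000000000
  ((b | ~c) | (((~a & c) & ~e) & (e | ~b))) = 11111010111111111111000011111111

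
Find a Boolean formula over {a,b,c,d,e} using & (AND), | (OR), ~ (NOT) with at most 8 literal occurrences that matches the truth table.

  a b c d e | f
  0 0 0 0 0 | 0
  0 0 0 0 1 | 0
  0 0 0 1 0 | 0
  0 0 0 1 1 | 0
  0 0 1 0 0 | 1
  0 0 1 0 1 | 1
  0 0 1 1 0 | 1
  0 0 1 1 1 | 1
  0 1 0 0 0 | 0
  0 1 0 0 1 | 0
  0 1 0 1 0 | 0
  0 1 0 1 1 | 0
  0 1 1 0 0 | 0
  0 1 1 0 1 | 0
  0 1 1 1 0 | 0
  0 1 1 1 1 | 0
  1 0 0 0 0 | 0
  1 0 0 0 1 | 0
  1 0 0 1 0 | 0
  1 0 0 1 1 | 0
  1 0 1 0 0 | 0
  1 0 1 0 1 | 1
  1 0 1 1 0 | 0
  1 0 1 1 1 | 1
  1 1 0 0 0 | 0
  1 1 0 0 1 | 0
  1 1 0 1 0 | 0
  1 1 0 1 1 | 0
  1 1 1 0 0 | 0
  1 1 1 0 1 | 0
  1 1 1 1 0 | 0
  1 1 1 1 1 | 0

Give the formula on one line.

((c & (~a | e)) & ((c | ~a) & ~b))

  ~a = 11111111111111110000000000000000
  (~a | e) = 11111111111111110101010101010101
  (c & (~a | e)) = 00001111000011110000010100000101
  (c | ~a) = 11111111111111110000111100001111
  ~b = 11111111000000001111111100000000
  ((c | ~a) & ~b) = 11111111000000000000111100000000
  ((c & (~a | e)) & ((c | ~a) & ~b)) = 00001111000000000000010100000000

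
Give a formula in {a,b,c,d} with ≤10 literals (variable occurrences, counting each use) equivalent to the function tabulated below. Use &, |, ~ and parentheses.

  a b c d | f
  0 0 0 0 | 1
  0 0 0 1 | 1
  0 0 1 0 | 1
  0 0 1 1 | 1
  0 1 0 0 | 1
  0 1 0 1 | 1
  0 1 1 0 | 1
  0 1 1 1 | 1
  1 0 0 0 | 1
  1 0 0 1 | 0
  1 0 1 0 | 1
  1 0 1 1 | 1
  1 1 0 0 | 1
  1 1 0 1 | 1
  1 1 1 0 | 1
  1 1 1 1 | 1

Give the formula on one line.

  ~d = 1010101010101010
  (~d | c) = 1011101110111011
  ~b = 1111000011110000
  (b | c) = 0011111100111111
  (a & (b | c)) = 0000000000111111
  (~b & (a & (b | c))) = 0000000000110000
  ~a = 1111111100000000
  ((~b & (a & (b | c))) | ~a) = 1111111100110000
  ((~d | c) | ((~b & (a & (b | c))) | ~a)) = 1111111110111011
  (b | ((~d | c) | ((~b & (a & (b | c))) | ~a))) = 1111111110111111

(b | ((~d | c) | ((~b & (a & (b | c))) | ~a)))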